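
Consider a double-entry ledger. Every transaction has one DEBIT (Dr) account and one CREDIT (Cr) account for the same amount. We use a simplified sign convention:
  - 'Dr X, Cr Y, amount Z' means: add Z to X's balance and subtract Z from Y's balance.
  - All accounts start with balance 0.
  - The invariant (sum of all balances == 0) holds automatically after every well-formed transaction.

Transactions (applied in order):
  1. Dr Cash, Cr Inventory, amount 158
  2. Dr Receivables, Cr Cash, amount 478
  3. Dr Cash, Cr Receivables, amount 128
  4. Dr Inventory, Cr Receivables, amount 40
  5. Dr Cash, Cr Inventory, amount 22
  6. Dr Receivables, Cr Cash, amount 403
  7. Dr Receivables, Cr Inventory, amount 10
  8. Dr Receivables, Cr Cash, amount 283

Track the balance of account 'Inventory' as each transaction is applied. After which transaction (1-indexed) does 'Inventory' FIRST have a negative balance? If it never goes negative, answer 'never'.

Answer: 1

Derivation:
After txn 1: Inventory=-158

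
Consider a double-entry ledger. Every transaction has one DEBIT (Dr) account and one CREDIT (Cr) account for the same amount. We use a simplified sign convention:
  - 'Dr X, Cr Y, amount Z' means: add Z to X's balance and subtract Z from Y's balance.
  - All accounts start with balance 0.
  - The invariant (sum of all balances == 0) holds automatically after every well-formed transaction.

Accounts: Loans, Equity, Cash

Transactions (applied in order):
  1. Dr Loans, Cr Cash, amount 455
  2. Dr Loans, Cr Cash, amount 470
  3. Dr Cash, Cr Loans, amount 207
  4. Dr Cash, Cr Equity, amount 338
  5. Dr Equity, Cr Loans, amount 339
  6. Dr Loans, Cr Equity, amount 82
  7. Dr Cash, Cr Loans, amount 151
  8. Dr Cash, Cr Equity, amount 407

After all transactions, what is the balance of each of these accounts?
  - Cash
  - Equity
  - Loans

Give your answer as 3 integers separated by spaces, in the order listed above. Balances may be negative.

After txn 1 (Dr Loans, Cr Cash, amount 455): Cash=-455 Loans=455
After txn 2 (Dr Loans, Cr Cash, amount 470): Cash=-925 Loans=925
After txn 3 (Dr Cash, Cr Loans, amount 207): Cash=-718 Loans=718
After txn 4 (Dr Cash, Cr Equity, amount 338): Cash=-380 Equity=-338 Loans=718
After txn 5 (Dr Equity, Cr Loans, amount 339): Cash=-380 Equity=1 Loans=379
After txn 6 (Dr Loans, Cr Equity, amount 82): Cash=-380 Equity=-81 Loans=461
After txn 7 (Dr Cash, Cr Loans, amount 151): Cash=-229 Equity=-81 Loans=310
After txn 8 (Dr Cash, Cr Equity, amount 407): Cash=178 Equity=-488 Loans=310

Answer: 178 -488 310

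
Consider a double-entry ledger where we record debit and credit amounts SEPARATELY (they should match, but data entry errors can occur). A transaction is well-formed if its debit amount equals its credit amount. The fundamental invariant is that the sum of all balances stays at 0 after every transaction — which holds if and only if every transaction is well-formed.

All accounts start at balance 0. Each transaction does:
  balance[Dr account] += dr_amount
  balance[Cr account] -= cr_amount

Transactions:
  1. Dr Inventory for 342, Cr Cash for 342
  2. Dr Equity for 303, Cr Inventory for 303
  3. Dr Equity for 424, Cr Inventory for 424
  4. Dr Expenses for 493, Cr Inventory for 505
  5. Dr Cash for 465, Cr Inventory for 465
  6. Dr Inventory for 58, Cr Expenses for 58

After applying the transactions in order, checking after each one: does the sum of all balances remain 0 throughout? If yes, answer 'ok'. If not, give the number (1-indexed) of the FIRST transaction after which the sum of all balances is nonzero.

Answer: 4

Derivation:
After txn 1: dr=342 cr=342 sum_balances=0
After txn 2: dr=303 cr=303 sum_balances=0
After txn 3: dr=424 cr=424 sum_balances=0
After txn 4: dr=493 cr=505 sum_balances=-12
After txn 5: dr=465 cr=465 sum_balances=-12
After txn 6: dr=58 cr=58 sum_balances=-12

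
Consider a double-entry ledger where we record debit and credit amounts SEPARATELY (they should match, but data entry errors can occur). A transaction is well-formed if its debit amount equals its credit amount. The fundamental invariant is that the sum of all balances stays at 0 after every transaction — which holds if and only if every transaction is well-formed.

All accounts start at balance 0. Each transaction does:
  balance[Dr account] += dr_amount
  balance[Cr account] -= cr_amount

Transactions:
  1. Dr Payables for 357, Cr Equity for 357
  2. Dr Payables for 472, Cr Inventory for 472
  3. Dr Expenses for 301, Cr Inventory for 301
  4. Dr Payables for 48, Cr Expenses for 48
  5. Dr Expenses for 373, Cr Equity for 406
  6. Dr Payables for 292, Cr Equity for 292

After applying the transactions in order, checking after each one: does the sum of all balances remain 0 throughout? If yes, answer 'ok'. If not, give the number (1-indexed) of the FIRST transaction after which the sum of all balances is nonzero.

Answer: 5

Derivation:
After txn 1: dr=357 cr=357 sum_balances=0
After txn 2: dr=472 cr=472 sum_balances=0
After txn 3: dr=301 cr=301 sum_balances=0
After txn 4: dr=48 cr=48 sum_balances=0
After txn 5: dr=373 cr=406 sum_balances=-33
After txn 6: dr=292 cr=292 sum_balances=-33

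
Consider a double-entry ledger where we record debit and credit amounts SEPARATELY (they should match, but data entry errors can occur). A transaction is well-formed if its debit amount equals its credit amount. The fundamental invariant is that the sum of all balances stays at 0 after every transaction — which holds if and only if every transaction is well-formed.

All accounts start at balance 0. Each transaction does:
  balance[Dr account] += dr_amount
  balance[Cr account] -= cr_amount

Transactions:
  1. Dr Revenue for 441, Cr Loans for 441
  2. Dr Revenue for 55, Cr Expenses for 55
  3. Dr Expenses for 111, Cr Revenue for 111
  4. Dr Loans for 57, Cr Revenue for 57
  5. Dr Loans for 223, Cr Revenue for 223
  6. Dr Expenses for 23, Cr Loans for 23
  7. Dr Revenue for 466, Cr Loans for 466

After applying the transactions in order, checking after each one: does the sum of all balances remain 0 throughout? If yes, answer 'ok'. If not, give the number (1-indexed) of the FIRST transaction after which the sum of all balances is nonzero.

After txn 1: dr=441 cr=441 sum_balances=0
After txn 2: dr=55 cr=55 sum_balances=0
After txn 3: dr=111 cr=111 sum_balances=0
After txn 4: dr=57 cr=57 sum_balances=0
After txn 5: dr=223 cr=223 sum_balances=0
After txn 6: dr=23 cr=23 sum_balances=0
After txn 7: dr=466 cr=466 sum_balances=0

Answer: ok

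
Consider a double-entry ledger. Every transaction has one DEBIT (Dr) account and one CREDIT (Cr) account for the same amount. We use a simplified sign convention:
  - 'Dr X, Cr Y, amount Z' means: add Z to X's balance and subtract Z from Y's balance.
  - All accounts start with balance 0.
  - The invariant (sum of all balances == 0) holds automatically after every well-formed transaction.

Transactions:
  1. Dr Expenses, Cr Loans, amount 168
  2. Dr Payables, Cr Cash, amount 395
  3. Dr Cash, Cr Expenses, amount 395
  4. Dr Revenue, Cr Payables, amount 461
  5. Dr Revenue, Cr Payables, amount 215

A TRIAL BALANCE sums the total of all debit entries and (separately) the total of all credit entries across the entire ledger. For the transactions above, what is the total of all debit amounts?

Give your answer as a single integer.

Answer: 1634

Derivation:
Txn 1: debit+=168
Txn 2: debit+=395
Txn 3: debit+=395
Txn 4: debit+=461
Txn 5: debit+=215
Total debits = 1634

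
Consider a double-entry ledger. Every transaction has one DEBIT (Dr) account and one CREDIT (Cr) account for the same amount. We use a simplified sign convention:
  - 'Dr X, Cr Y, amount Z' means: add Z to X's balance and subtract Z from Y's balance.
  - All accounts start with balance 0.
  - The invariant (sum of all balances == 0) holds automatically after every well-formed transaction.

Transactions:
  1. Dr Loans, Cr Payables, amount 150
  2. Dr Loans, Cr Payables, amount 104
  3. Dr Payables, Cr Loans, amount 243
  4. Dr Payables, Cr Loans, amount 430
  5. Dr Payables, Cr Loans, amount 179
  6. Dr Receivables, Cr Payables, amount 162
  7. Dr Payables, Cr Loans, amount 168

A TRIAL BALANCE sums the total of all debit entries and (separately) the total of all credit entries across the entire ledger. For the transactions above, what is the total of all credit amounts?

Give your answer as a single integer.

Txn 1: credit+=150
Txn 2: credit+=104
Txn 3: credit+=243
Txn 4: credit+=430
Txn 5: credit+=179
Txn 6: credit+=162
Txn 7: credit+=168
Total credits = 1436

Answer: 1436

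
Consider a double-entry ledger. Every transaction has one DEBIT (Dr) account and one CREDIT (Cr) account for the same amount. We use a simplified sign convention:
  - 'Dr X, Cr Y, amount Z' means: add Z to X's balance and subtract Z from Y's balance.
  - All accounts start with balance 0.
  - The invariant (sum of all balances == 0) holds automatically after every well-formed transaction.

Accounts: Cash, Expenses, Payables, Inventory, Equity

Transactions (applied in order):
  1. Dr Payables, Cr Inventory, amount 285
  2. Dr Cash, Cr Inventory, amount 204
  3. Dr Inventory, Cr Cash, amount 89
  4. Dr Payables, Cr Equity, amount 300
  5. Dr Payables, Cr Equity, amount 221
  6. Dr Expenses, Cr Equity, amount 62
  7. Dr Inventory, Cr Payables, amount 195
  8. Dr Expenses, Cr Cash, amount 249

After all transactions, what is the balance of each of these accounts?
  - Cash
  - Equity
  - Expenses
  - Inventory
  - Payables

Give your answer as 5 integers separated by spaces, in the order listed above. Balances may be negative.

Answer: -134 -583 311 -205 611

Derivation:
After txn 1 (Dr Payables, Cr Inventory, amount 285): Inventory=-285 Payables=285
After txn 2 (Dr Cash, Cr Inventory, amount 204): Cash=204 Inventory=-489 Payables=285
After txn 3 (Dr Inventory, Cr Cash, amount 89): Cash=115 Inventory=-400 Payables=285
After txn 4 (Dr Payables, Cr Equity, amount 300): Cash=115 Equity=-300 Inventory=-400 Payables=585
After txn 5 (Dr Payables, Cr Equity, amount 221): Cash=115 Equity=-521 Inventory=-400 Payables=806
After txn 6 (Dr Expenses, Cr Equity, amount 62): Cash=115 Equity=-583 Expenses=62 Inventory=-400 Payables=806
After txn 7 (Dr Inventory, Cr Payables, amount 195): Cash=115 Equity=-583 Expenses=62 Inventory=-205 Payables=611
After txn 8 (Dr Expenses, Cr Cash, amount 249): Cash=-134 Equity=-583 Expenses=311 Inventory=-205 Payables=611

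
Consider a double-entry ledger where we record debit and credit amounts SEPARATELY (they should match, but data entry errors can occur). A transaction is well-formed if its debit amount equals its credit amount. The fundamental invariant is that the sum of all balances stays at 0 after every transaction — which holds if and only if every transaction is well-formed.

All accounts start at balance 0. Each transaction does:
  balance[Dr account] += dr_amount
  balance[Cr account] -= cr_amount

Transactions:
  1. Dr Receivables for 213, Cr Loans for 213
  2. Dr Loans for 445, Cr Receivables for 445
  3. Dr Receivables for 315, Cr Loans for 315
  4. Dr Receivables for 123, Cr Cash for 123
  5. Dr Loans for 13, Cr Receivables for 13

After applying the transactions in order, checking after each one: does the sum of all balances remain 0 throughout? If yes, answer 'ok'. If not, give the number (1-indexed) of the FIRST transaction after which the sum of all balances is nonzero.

After txn 1: dr=213 cr=213 sum_balances=0
After txn 2: dr=445 cr=445 sum_balances=0
After txn 3: dr=315 cr=315 sum_balances=0
After txn 4: dr=123 cr=123 sum_balances=0
After txn 5: dr=13 cr=13 sum_balances=0

Answer: ok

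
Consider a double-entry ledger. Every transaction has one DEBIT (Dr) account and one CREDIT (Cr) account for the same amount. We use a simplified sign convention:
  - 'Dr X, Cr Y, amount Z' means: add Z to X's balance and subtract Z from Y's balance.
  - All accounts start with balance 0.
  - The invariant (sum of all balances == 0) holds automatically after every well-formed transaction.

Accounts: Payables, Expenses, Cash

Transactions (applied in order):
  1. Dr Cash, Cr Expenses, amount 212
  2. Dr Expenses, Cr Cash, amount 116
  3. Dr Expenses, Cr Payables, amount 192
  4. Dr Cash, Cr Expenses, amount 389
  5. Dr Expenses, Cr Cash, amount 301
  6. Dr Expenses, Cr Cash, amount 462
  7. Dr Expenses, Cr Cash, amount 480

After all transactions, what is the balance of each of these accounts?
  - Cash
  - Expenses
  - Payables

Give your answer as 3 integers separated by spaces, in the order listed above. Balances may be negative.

After txn 1 (Dr Cash, Cr Expenses, amount 212): Cash=212 Expenses=-212
After txn 2 (Dr Expenses, Cr Cash, amount 116): Cash=96 Expenses=-96
After txn 3 (Dr Expenses, Cr Payables, amount 192): Cash=96 Expenses=96 Payables=-192
After txn 4 (Dr Cash, Cr Expenses, amount 389): Cash=485 Expenses=-293 Payables=-192
After txn 5 (Dr Expenses, Cr Cash, amount 301): Cash=184 Expenses=8 Payables=-192
After txn 6 (Dr Expenses, Cr Cash, amount 462): Cash=-278 Expenses=470 Payables=-192
After txn 7 (Dr Expenses, Cr Cash, amount 480): Cash=-758 Expenses=950 Payables=-192

Answer: -758 950 -192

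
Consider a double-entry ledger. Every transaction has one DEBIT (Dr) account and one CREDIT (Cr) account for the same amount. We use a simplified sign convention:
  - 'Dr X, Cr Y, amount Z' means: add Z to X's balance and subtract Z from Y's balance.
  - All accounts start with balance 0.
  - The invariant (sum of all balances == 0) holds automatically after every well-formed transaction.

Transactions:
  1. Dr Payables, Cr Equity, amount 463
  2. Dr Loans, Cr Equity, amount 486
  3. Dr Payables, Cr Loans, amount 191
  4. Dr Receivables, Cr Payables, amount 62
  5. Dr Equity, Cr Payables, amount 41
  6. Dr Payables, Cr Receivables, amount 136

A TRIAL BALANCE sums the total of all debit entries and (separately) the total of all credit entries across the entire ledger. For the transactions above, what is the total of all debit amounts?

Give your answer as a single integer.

Answer: 1379

Derivation:
Txn 1: debit+=463
Txn 2: debit+=486
Txn 3: debit+=191
Txn 4: debit+=62
Txn 5: debit+=41
Txn 6: debit+=136
Total debits = 1379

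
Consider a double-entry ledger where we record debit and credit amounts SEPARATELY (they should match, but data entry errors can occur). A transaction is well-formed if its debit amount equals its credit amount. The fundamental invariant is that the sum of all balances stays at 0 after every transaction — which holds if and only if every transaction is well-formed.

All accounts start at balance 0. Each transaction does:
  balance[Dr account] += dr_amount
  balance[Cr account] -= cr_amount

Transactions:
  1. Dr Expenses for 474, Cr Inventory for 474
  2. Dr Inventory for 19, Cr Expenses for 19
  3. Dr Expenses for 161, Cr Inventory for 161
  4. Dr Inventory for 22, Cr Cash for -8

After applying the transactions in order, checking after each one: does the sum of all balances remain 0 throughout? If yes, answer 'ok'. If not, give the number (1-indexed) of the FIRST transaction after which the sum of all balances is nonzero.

Answer: 4

Derivation:
After txn 1: dr=474 cr=474 sum_balances=0
After txn 2: dr=19 cr=19 sum_balances=0
After txn 3: dr=161 cr=161 sum_balances=0
After txn 4: dr=22 cr=-8 sum_balances=30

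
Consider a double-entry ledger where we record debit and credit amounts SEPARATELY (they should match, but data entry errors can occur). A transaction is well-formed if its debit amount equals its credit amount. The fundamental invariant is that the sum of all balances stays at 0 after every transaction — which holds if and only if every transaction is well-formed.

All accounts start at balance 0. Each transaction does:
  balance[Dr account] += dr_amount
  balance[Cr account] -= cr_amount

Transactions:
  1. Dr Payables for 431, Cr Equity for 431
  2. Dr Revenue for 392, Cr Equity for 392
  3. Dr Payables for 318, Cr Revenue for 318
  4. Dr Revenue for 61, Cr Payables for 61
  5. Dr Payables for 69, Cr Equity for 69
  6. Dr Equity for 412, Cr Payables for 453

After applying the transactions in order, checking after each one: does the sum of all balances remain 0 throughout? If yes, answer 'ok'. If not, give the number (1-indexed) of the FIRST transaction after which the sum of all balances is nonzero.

After txn 1: dr=431 cr=431 sum_balances=0
After txn 2: dr=392 cr=392 sum_balances=0
After txn 3: dr=318 cr=318 sum_balances=0
After txn 4: dr=61 cr=61 sum_balances=0
After txn 5: dr=69 cr=69 sum_balances=0
After txn 6: dr=412 cr=453 sum_balances=-41

Answer: 6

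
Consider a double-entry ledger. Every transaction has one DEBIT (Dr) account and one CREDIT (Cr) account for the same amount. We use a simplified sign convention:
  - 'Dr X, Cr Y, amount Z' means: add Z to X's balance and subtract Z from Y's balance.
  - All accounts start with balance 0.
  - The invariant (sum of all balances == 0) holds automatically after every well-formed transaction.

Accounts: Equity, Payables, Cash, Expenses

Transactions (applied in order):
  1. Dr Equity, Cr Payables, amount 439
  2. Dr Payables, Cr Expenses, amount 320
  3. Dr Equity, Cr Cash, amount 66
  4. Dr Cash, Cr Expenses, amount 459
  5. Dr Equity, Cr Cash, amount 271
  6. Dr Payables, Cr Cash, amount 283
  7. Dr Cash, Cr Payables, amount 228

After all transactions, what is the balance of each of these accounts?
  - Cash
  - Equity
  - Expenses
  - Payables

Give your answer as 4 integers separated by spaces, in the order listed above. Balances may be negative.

Answer: 67 776 -779 -64

Derivation:
After txn 1 (Dr Equity, Cr Payables, amount 439): Equity=439 Payables=-439
After txn 2 (Dr Payables, Cr Expenses, amount 320): Equity=439 Expenses=-320 Payables=-119
After txn 3 (Dr Equity, Cr Cash, amount 66): Cash=-66 Equity=505 Expenses=-320 Payables=-119
After txn 4 (Dr Cash, Cr Expenses, amount 459): Cash=393 Equity=505 Expenses=-779 Payables=-119
After txn 5 (Dr Equity, Cr Cash, amount 271): Cash=122 Equity=776 Expenses=-779 Payables=-119
After txn 6 (Dr Payables, Cr Cash, amount 283): Cash=-161 Equity=776 Expenses=-779 Payables=164
After txn 7 (Dr Cash, Cr Payables, amount 228): Cash=67 Equity=776 Expenses=-779 Payables=-64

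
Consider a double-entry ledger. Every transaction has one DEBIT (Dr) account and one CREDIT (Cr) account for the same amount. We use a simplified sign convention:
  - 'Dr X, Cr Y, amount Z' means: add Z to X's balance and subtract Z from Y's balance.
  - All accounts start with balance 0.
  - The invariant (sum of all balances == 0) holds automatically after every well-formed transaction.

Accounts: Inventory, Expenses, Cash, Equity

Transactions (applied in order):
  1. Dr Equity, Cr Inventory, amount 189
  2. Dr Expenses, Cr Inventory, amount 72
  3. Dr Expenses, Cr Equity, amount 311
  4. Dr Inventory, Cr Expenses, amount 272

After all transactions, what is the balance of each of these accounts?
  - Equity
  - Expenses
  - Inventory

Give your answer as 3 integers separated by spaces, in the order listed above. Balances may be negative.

After txn 1 (Dr Equity, Cr Inventory, amount 189): Equity=189 Inventory=-189
After txn 2 (Dr Expenses, Cr Inventory, amount 72): Equity=189 Expenses=72 Inventory=-261
After txn 3 (Dr Expenses, Cr Equity, amount 311): Equity=-122 Expenses=383 Inventory=-261
After txn 4 (Dr Inventory, Cr Expenses, amount 272): Equity=-122 Expenses=111 Inventory=11

Answer: -122 111 11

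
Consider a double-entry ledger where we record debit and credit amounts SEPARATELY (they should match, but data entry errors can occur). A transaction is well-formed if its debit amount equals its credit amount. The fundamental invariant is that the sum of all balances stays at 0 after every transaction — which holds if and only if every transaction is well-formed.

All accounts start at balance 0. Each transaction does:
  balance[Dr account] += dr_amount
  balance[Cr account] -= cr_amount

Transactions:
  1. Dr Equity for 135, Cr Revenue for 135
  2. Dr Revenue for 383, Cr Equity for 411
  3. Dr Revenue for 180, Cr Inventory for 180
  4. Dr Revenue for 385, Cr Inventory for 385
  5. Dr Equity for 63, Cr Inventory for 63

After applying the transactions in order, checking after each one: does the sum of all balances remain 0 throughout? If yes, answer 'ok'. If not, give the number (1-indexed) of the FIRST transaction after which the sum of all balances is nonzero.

Answer: 2

Derivation:
After txn 1: dr=135 cr=135 sum_balances=0
After txn 2: dr=383 cr=411 sum_balances=-28
After txn 3: dr=180 cr=180 sum_balances=-28
After txn 4: dr=385 cr=385 sum_balances=-28
After txn 5: dr=63 cr=63 sum_balances=-28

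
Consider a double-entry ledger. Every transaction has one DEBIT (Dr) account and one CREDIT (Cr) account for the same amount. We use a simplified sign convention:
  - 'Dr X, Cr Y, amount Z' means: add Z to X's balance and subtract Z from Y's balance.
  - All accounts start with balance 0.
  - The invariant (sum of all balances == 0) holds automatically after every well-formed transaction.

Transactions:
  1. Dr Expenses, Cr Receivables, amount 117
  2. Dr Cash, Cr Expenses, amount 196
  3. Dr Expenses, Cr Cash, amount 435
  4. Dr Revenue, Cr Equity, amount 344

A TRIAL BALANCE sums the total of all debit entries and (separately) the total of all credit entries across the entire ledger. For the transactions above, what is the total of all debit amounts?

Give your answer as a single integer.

Txn 1: debit+=117
Txn 2: debit+=196
Txn 3: debit+=435
Txn 4: debit+=344
Total debits = 1092

Answer: 1092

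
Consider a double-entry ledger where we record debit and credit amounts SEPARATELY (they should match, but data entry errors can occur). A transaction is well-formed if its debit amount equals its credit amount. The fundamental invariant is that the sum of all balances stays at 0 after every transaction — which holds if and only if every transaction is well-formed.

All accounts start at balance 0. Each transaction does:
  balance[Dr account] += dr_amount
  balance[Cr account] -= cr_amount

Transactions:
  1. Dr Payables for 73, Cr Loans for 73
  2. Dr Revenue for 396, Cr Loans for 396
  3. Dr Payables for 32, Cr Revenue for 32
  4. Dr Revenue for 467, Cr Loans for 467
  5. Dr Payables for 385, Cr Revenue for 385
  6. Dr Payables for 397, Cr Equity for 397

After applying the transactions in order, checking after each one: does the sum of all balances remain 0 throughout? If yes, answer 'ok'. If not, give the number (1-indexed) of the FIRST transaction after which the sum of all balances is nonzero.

Answer: ok

Derivation:
After txn 1: dr=73 cr=73 sum_balances=0
After txn 2: dr=396 cr=396 sum_balances=0
After txn 3: dr=32 cr=32 sum_balances=0
After txn 4: dr=467 cr=467 sum_balances=0
After txn 5: dr=385 cr=385 sum_balances=0
After txn 6: dr=397 cr=397 sum_balances=0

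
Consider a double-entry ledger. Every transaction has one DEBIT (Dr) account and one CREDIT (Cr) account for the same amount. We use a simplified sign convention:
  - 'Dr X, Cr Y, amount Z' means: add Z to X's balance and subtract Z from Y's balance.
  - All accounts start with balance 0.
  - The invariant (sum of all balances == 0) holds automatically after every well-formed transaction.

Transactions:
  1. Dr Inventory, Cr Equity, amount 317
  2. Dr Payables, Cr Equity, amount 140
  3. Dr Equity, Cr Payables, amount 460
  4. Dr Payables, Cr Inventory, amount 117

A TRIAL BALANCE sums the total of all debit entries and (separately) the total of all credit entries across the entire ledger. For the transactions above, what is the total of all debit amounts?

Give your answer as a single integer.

Txn 1: debit+=317
Txn 2: debit+=140
Txn 3: debit+=460
Txn 4: debit+=117
Total debits = 1034

Answer: 1034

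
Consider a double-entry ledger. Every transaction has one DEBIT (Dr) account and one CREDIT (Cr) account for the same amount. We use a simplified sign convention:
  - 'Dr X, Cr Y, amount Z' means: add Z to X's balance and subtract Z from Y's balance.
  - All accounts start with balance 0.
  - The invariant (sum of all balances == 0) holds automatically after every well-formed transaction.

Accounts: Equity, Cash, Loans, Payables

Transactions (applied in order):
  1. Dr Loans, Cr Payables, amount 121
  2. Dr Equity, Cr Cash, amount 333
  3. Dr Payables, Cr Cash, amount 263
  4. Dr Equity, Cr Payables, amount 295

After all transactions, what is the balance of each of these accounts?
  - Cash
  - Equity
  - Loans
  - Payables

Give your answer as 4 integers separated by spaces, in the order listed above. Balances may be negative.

After txn 1 (Dr Loans, Cr Payables, amount 121): Loans=121 Payables=-121
After txn 2 (Dr Equity, Cr Cash, amount 333): Cash=-333 Equity=333 Loans=121 Payables=-121
After txn 3 (Dr Payables, Cr Cash, amount 263): Cash=-596 Equity=333 Loans=121 Payables=142
After txn 4 (Dr Equity, Cr Payables, amount 295): Cash=-596 Equity=628 Loans=121 Payables=-153

Answer: -596 628 121 -153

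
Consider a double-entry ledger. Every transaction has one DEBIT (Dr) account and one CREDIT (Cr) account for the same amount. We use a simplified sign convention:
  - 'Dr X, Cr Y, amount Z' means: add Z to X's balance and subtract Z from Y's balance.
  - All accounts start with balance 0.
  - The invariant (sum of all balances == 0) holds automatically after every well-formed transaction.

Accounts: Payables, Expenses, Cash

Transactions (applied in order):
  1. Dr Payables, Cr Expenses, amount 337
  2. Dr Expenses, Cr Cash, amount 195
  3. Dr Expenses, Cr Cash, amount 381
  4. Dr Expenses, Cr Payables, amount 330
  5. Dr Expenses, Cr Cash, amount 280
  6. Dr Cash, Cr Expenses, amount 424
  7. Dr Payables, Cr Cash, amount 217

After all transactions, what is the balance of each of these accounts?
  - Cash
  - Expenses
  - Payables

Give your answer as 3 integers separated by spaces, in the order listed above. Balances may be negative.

Answer: -649 425 224

Derivation:
After txn 1 (Dr Payables, Cr Expenses, amount 337): Expenses=-337 Payables=337
After txn 2 (Dr Expenses, Cr Cash, amount 195): Cash=-195 Expenses=-142 Payables=337
After txn 3 (Dr Expenses, Cr Cash, amount 381): Cash=-576 Expenses=239 Payables=337
After txn 4 (Dr Expenses, Cr Payables, amount 330): Cash=-576 Expenses=569 Payables=7
After txn 5 (Dr Expenses, Cr Cash, amount 280): Cash=-856 Expenses=849 Payables=7
After txn 6 (Dr Cash, Cr Expenses, amount 424): Cash=-432 Expenses=425 Payables=7
After txn 7 (Dr Payables, Cr Cash, amount 217): Cash=-649 Expenses=425 Payables=224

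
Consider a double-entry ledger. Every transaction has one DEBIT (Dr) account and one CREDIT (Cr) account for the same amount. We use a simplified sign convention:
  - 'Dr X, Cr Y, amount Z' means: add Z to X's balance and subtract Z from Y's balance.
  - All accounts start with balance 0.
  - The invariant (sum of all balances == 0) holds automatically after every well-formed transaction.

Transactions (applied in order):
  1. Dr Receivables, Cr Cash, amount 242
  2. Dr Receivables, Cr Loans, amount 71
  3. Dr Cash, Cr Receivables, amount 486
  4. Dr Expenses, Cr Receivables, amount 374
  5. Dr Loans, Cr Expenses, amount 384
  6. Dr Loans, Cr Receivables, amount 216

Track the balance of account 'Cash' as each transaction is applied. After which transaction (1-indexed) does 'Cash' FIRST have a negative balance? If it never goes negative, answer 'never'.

After txn 1: Cash=-242

Answer: 1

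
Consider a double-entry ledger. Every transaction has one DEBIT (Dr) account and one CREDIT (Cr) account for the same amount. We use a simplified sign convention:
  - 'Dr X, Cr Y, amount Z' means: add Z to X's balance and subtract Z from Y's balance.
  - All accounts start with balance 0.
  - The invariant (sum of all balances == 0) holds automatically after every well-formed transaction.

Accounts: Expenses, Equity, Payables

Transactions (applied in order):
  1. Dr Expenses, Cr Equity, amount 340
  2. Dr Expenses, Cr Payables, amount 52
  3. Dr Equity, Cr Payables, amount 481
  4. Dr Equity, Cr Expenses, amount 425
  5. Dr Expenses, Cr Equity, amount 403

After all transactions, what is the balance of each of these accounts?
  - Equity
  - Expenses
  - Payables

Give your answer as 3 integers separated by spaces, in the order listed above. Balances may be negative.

After txn 1 (Dr Expenses, Cr Equity, amount 340): Equity=-340 Expenses=340
After txn 2 (Dr Expenses, Cr Payables, amount 52): Equity=-340 Expenses=392 Payables=-52
After txn 3 (Dr Equity, Cr Payables, amount 481): Equity=141 Expenses=392 Payables=-533
After txn 4 (Dr Equity, Cr Expenses, amount 425): Equity=566 Expenses=-33 Payables=-533
After txn 5 (Dr Expenses, Cr Equity, amount 403): Equity=163 Expenses=370 Payables=-533

Answer: 163 370 -533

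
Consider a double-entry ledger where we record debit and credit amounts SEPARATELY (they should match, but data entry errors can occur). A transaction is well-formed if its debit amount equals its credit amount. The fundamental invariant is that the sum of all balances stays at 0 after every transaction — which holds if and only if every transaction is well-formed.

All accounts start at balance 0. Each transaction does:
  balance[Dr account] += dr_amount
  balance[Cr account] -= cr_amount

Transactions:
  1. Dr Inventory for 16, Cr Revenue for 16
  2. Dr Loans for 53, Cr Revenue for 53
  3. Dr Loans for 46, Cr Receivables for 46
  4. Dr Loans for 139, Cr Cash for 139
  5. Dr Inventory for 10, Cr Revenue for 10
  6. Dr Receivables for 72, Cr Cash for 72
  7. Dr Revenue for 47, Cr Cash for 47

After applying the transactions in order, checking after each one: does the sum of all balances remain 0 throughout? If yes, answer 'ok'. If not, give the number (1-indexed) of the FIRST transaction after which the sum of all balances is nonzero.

Answer: ok

Derivation:
After txn 1: dr=16 cr=16 sum_balances=0
After txn 2: dr=53 cr=53 sum_balances=0
After txn 3: dr=46 cr=46 sum_balances=0
After txn 4: dr=139 cr=139 sum_balances=0
After txn 5: dr=10 cr=10 sum_balances=0
After txn 6: dr=72 cr=72 sum_balances=0
After txn 7: dr=47 cr=47 sum_balances=0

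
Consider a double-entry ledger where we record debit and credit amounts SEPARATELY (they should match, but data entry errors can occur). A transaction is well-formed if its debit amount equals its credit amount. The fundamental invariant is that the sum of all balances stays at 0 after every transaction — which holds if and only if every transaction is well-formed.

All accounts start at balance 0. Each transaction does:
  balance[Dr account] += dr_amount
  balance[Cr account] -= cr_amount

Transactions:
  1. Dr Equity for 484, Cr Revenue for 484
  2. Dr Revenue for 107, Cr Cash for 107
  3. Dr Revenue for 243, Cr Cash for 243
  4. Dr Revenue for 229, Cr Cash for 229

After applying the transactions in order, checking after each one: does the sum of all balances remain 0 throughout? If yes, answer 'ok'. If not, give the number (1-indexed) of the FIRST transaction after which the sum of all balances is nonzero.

After txn 1: dr=484 cr=484 sum_balances=0
After txn 2: dr=107 cr=107 sum_balances=0
After txn 3: dr=243 cr=243 sum_balances=0
After txn 4: dr=229 cr=229 sum_balances=0

Answer: ok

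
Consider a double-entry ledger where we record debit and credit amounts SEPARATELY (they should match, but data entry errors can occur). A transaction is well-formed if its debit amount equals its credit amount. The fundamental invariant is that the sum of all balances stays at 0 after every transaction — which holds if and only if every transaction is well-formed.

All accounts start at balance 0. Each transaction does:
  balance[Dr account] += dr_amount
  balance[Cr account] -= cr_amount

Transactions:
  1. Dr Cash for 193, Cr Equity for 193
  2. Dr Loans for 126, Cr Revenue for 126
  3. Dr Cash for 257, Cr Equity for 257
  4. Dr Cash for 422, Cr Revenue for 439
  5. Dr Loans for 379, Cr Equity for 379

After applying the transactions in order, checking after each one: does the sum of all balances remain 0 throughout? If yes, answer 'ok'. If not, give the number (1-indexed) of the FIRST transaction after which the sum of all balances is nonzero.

Answer: 4

Derivation:
After txn 1: dr=193 cr=193 sum_balances=0
After txn 2: dr=126 cr=126 sum_balances=0
After txn 3: dr=257 cr=257 sum_balances=0
After txn 4: dr=422 cr=439 sum_balances=-17
After txn 5: dr=379 cr=379 sum_balances=-17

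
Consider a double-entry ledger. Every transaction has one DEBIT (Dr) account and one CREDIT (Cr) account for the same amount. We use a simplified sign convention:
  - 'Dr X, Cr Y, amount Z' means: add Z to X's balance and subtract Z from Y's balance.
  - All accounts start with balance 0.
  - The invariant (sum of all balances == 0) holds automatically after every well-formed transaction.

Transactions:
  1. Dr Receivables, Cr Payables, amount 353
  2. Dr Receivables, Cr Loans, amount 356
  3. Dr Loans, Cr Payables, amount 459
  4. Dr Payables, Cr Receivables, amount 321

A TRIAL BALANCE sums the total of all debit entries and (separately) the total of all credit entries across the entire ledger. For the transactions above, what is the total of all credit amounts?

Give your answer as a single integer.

Answer: 1489

Derivation:
Txn 1: credit+=353
Txn 2: credit+=356
Txn 3: credit+=459
Txn 4: credit+=321
Total credits = 1489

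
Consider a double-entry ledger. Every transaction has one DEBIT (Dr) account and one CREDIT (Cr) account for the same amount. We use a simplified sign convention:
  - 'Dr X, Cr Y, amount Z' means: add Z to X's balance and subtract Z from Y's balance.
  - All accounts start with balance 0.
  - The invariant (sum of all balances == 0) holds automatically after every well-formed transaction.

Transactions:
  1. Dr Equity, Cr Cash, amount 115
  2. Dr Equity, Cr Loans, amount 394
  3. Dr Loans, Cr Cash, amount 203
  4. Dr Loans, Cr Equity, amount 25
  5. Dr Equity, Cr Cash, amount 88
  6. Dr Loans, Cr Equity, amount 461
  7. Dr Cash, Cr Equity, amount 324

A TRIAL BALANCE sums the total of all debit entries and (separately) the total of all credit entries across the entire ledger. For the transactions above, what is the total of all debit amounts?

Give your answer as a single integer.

Answer: 1610

Derivation:
Txn 1: debit+=115
Txn 2: debit+=394
Txn 3: debit+=203
Txn 4: debit+=25
Txn 5: debit+=88
Txn 6: debit+=461
Txn 7: debit+=324
Total debits = 1610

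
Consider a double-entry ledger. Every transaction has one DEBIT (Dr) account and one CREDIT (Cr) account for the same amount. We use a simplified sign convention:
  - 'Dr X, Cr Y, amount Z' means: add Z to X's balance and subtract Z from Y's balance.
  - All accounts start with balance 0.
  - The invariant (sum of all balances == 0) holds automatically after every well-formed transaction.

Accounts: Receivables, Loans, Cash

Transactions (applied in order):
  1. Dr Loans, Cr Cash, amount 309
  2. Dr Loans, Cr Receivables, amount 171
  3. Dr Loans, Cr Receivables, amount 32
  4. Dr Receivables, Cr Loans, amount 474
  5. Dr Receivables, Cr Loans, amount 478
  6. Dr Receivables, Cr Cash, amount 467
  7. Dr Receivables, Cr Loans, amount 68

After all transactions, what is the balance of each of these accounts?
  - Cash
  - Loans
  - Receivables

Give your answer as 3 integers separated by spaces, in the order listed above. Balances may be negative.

After txn 1 (Dr Loans, Cr Cash, amount 309): Cash=-309 Loans=309
After txn 2 (Dr Loans, Cr Receivables, amount 171): Cash=-309 Loans=480 Receivables=-171
After txn 3 (Dr Loans, Cr Receivables, amount 32): Cash=-309 Loans=512 Receivables=-203
After txn 4 (Dr Receivables, Cr Loans, amount 474): Cash=-309 Loans=38 Receivables=271
After txn 5 (Dr Receivables, Cr Loans, amount 478): Cash=-309 Loans=-440 Receivables=749
After txn 6 (Dr Receivables, Cr Cash, amount 467): Cash=-776 Loans=-440 Receivables=1216
After txn 7 (Dr Receivables, Cr Loans, amount 68): Cash=-776 Loans=-508 Receivables=1284

Answer: -776 -508 1284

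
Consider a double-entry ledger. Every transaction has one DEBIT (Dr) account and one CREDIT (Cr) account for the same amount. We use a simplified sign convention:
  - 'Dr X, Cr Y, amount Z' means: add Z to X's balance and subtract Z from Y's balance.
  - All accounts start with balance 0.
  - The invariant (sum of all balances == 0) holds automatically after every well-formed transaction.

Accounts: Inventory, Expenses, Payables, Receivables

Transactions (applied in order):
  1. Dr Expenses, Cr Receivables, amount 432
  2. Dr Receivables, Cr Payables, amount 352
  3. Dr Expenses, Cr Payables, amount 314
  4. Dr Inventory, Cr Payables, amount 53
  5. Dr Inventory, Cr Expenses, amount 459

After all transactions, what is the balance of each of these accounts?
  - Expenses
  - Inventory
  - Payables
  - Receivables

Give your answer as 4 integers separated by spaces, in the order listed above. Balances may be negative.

After txn 1 (Dr Expenses, Cr Receivables, amount 432): Expenses=432 Receivables=-432
After txn 2 (Dr Receivables, Cr Payables, amount 352): Expenses=432 Payables=-352 Receivables=-80
After txn 3 (Dr Expenses, Cr Payables, amount 314): Expenses=746 Payables=-666 Receivables=-80
After txn 4 (Dr Inventory, Cr Payables, amount 53): Expenses=746 Inventory=53 Payables=-719 Receivables=-80
After txn 5 (Dr Inventory, Cr Expenses, amount 459): Expenses=287 Inventory=512 Payables=-719 Receivables=-80

Answer: 287 512 -719 -80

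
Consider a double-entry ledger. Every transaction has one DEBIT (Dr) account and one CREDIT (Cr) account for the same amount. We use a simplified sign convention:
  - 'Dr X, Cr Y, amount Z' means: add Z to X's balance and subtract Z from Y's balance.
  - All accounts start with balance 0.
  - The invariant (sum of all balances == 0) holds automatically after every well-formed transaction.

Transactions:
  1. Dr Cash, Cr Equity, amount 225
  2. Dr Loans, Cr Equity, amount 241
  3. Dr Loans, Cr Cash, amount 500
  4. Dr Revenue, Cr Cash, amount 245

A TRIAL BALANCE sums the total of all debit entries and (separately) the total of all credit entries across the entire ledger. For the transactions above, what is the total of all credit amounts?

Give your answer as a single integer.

Txn 1: credit+=225
Txn 2: credit+=241
Txn 3: credit+=500
Txn 4: credit+=245
Total credits = 1211

Answer: 1211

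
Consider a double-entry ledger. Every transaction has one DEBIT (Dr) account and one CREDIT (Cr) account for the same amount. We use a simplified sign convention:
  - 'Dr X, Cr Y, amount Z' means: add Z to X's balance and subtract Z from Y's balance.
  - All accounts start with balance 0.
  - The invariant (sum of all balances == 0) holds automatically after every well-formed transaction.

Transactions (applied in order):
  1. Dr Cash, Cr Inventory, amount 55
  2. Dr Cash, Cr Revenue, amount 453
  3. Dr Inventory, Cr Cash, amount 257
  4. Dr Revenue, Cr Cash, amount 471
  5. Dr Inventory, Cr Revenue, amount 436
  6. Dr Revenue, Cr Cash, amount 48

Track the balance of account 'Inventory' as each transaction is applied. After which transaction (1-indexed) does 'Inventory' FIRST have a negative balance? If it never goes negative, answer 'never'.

Answer: 1

Derivation:
After txn 1: Inventory=-55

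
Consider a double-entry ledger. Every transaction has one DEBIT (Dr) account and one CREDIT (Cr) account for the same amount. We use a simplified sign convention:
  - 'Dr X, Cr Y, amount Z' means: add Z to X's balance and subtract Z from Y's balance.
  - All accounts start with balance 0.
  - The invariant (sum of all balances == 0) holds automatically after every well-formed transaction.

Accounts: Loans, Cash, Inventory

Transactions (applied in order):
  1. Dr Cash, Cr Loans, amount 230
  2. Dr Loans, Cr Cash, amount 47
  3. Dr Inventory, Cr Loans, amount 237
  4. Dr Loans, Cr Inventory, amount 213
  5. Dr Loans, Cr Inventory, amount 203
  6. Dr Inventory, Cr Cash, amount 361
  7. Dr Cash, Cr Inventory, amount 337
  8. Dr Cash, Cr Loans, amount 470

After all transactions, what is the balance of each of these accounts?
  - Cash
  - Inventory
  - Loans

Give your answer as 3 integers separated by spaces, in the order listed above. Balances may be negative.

Answer: 629 -155 -474

Derivation:
After txn 1 (Dr Cash, Cr Loans, amount 230): Cash=230 Loans=-230
After txn 2 (Dr Loans, Cr Cash, amount 47): Cash=183 Loans=-183
After txn 3 (Dr Inventory, Cr Loans, amount 237): Cash=183 Inventory=237 Loans=-420
After txn 4 (Dr Loans, Cr Inventory, amount 213): Cash=183 Inventory=24 Loans=-207
After txn 5 (Dr Loans, Cr Inventory, amount 203): Cash=183 Inventory=-179 Loans=-4
After txn 6 (Dr Inventory, Cr Cash, amount 361): Cash=-178 Inventory=182 Loans=-4
After txn 7 (Dr Cash, Cr Inventory, amount 337): Cash=159 Inventory=-155 Loans=-4
After txn 8 (Dr Cash, Cr Loans, amount 470): Cash=629 Inventory=-155 Loans=-474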